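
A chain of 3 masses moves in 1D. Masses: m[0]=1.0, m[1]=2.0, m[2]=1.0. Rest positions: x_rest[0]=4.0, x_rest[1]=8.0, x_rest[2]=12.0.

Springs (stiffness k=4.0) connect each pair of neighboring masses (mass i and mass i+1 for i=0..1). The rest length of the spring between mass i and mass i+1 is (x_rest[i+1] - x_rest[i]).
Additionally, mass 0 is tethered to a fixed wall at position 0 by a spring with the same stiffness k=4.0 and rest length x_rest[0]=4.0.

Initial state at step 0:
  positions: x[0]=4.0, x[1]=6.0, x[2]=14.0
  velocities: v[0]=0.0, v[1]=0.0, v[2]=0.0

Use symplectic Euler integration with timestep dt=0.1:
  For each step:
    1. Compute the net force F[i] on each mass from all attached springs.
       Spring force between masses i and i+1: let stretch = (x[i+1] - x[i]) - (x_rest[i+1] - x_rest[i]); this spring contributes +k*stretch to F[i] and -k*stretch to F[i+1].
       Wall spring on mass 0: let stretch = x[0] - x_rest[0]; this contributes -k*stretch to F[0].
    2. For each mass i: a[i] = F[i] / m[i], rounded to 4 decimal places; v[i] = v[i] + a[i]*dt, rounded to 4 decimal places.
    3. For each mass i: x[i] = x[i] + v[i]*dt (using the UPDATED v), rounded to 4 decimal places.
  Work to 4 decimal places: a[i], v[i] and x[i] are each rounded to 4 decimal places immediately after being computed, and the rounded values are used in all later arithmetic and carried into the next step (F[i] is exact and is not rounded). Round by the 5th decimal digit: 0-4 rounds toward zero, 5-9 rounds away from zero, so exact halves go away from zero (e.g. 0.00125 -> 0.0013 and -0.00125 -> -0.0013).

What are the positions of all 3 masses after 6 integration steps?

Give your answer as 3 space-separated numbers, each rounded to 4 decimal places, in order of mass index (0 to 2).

Answer: 3.0025 7.9146 11.3571

Derivation:
Step 0: x=[4.0000 6.0000 14.0000] v=[0.0000 0.0000 0.0000]
Step 1: x=[3.9200 6.1200 13.8400] v=[-0.8000 1.2000 -1.6000]
Step 2: x=[3.7712 6.3504 13.5312] v=[-1.4880 2.3040 -3.0880]
Step 3: x=[3.5747 6.6728 13.0952] v=[-1.9648 3.2243 -4.3603]
Step 4: x=[3.3592 7.0617 12.5623] v=[-2.1554 3.8892 -5.3293]
Step 5: x=[3.1574 7.4866 11.9694] v=[-2.0181 4.2488 -5.9295]
Step 6: x=[3.0025 7.9146 11.3571] v=[-1.5494 4.2795 -6.1226]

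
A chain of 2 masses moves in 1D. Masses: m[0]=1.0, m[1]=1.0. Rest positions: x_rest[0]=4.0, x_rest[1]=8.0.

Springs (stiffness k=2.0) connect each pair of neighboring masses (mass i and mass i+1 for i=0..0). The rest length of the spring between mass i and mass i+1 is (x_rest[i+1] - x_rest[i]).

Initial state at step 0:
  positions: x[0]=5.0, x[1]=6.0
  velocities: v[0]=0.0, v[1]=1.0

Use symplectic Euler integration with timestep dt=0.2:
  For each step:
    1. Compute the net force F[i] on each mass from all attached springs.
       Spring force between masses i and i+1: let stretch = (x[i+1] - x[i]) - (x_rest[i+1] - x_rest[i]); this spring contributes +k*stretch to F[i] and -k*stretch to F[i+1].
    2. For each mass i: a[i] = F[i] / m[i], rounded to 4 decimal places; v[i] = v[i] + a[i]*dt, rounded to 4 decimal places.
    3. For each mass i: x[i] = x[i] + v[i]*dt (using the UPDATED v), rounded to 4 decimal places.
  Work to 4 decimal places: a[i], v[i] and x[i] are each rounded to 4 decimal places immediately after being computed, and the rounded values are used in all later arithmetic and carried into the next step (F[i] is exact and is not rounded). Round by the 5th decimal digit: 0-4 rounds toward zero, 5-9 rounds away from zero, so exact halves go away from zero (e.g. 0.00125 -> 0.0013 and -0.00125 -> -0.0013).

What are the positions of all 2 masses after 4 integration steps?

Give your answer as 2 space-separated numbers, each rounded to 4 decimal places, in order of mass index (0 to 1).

Step 0: x=[5.0000 6.0000] v=[0.0000 1.0000]
Step 1: x=[4.7600 6.4400] v=[-1.2000 2.2000]
Step 2: x=[4.3344 7.0656] v=[-2.1280 3.1280]
Step 3: x=[3.8073 7.7927] v=[-2.6355 3.6355]
Step 4: x=[3.2790 8.5210] v=[-2.6413 3.6413]

Answer: 3.2790 8.5210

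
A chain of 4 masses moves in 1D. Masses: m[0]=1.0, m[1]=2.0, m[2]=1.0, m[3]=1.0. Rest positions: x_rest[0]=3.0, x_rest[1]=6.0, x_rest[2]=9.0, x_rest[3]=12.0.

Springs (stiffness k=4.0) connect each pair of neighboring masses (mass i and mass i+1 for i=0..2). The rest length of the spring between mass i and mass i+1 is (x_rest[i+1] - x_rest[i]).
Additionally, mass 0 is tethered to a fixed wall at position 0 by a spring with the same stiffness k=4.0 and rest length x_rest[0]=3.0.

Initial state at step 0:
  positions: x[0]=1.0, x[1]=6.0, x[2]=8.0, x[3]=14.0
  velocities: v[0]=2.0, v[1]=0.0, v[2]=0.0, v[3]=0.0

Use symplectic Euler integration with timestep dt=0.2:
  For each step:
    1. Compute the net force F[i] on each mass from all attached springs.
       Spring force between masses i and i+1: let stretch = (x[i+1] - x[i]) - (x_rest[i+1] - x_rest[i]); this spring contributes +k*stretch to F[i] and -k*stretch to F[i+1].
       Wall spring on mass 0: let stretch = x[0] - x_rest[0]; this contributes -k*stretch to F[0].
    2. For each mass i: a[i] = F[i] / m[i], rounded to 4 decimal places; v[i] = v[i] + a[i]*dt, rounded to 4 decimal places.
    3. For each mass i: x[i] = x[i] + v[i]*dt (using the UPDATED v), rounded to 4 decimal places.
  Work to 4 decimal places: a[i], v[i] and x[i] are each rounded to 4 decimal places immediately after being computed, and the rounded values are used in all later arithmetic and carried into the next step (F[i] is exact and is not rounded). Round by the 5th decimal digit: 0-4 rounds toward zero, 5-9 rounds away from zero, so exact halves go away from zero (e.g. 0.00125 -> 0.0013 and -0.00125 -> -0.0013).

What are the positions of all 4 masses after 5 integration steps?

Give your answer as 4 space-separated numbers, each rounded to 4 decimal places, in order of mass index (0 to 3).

Step 0: x=[1.0000 6.0000 8.0000 14.0000] v=[2.0000 0.0000 0.0000 0.0000]
Step 1: x=[2.0400 5.7600 8.6400 13.5200] v=[5.2000 -1.2000 3.2000 -2.4000]
Step 2: x=[3.3488 5.4528 9.6000 12.7392] v=[6.5440 -1.5360 4.8000 -3.9040]
Step 3: x=[4.4584 5.3091 10.3987 11.9361] v=[5.5482 -0.7187 3.9936 -4.0154]
Step 4: x=[4.9908 5.5045 10.6291 11.3670] v=[2.6620 0.9769 1.1518 -2.8453]
Step 5: x=[4.8069 6.0688 10.1576 11.1599] v=[-0.9197 2.8213 -2.3576 -1.0356]

Answer: 4.8069 6.0688 10.1576 11.1599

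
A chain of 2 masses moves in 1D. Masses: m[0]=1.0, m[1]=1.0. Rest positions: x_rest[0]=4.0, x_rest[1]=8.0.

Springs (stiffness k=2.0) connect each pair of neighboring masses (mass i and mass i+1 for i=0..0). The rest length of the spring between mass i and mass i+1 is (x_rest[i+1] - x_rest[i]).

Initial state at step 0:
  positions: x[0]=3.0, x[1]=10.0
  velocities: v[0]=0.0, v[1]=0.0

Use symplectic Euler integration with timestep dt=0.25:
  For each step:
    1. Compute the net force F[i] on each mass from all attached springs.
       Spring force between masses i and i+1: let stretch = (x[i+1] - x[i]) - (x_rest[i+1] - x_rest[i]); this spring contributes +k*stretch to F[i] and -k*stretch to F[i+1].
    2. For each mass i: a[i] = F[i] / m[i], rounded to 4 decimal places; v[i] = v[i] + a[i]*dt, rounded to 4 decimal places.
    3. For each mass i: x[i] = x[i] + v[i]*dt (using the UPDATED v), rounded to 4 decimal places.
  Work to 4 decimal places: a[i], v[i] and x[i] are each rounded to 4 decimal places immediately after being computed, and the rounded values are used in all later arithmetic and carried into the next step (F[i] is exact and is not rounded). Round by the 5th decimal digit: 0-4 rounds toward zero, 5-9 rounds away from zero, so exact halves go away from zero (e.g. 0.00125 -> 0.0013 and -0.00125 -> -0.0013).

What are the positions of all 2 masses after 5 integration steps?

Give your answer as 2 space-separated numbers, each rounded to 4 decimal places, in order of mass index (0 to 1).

Answer: 5.9489 7.0513

Derivation:
Step 0: x=[3.0000 10.0000] v=[0.0000 0.0000]
Step 1: x=[3.3750 9.6250] v=[1.5000 -1.5000]
Step 2: x=[4.0313 8.9688] v=[2.6250 -2.6250]
Step 3: x=[4.8048 8.1954] v=[3.0938 -3.0938]
Step 4: x=[5.5021 7.4981] v=[2.7891 -2.7891]
Step 5: x=[5.9489 7.0513] v=[1.7871 -1.7871]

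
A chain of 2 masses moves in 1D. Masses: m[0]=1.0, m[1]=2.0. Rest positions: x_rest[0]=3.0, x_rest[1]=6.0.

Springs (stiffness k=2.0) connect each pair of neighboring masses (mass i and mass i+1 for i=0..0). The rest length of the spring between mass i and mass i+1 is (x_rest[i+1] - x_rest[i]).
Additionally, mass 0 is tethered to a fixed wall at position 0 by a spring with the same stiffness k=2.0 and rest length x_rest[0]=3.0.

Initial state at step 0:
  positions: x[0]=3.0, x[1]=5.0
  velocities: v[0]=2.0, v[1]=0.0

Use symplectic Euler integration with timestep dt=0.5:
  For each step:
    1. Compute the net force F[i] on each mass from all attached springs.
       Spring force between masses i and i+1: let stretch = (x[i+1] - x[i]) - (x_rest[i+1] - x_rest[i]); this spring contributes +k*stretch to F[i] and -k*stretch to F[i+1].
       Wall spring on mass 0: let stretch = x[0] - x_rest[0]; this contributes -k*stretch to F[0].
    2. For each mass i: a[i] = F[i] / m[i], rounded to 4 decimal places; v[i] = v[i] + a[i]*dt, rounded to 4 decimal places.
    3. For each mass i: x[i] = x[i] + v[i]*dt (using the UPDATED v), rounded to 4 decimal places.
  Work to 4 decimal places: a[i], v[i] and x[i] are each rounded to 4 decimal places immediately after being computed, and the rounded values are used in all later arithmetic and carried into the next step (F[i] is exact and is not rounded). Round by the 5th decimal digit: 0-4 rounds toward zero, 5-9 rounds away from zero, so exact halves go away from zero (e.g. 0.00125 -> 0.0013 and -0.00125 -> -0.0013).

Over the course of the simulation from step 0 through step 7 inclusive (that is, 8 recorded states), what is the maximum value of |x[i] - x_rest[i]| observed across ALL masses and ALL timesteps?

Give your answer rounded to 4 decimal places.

Step 0: x=[3.0000 5.0000] v=[2.0000 0.0000]
Step 1: x=[3.5000 5.2500] v=[1.0000 0.5000]
Step 2: x=[3.1250 5.8125] v=[-0.7500 1.1250]
Step 3: x=[2.5313 6.4532] v=[-1.1875 1.2813]
Step 4: x=[2.6329 6.8634] v=[0.2031 0.8204]
Step 5: x=[3.5333 6.9660] v=[1.8007 0.2052]
Step 6: x=[4.3834 6.9604] v=[1.7001 -0.0112]
Step 7: x=[4.3303 7.0606] v=[-0.1063 0.2003]
Max displacement = 1.3834

Answer: 1.3834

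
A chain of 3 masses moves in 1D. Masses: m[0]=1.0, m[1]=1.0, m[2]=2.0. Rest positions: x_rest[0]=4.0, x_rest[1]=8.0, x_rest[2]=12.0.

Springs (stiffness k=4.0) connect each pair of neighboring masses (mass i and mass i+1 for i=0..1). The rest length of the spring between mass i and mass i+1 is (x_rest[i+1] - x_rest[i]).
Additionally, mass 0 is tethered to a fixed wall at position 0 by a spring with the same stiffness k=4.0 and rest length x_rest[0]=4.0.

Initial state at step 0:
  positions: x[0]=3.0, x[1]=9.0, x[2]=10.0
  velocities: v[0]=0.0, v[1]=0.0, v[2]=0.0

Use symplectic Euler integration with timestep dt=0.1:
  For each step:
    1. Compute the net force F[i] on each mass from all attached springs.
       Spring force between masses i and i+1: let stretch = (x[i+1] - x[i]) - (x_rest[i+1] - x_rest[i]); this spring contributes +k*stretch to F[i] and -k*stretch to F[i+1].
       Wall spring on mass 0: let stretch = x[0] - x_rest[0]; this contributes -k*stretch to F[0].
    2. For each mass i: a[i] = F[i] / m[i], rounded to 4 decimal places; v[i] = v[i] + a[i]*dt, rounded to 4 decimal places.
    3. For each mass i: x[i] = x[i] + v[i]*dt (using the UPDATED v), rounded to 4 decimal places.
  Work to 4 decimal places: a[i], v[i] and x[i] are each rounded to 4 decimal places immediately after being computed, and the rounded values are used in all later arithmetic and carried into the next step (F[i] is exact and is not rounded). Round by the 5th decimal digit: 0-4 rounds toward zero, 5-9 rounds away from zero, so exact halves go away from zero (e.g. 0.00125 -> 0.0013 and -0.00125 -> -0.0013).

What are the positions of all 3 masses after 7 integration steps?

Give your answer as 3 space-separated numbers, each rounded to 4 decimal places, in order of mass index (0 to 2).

Step 0: x=[3.0000 9.0000 10.0000] v=[0.0000 0.0000 0.0000]
Step 1: x=[3.1200 8.8000 10.0600] v=[1.2000 -2.0000 0.6000]
Step 2: x=[3.3424 8.4232 10.1748] v=[2.2240 -3.7680 1.1480]
Step 3: x=[3.6343 7.9132 10.3346] v=[2.9194 -5.0997 1.5977]
Step 4: x=[3.9520 7.3289 10.5259] v=[3.1772 -5.8427 1.9134]
Step 5: x=[4.2467 6.7374 10.7333] v=[2.9472 -5.9147 2.0740]
Step 6: x=[4.4712 6.2061 10.9408] v=[2.2448 -5.3126 2.0748]
Step 7: x=[4.5862 5.7948 11.1336] v=[1.1503 -4.1127 1.9279]

Answer: 4.5862 5.7948 11.1336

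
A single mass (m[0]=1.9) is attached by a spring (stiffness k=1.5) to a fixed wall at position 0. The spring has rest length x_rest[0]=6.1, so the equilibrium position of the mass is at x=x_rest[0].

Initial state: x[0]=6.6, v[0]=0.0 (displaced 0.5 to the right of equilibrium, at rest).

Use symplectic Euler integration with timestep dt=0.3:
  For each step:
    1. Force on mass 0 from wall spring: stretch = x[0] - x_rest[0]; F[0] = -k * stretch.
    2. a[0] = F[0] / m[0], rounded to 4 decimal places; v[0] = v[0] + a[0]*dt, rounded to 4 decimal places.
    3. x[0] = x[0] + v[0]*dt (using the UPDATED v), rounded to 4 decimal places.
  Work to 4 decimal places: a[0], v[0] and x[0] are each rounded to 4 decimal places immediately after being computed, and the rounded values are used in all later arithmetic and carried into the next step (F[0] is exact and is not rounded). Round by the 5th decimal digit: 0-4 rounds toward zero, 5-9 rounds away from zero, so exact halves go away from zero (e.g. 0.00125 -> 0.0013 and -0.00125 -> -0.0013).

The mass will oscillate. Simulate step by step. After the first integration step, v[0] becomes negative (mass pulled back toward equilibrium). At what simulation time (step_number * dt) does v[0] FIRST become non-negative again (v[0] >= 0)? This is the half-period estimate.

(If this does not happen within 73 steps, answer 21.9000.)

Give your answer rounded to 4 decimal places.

Answer: 3.6000

Derivation:
Step 0: x=[6.6000] v=[0.0000]
Step 1: x=[6.5645] v=[-0.1184]
Step 2: x=[6.4960] v=[-0.2284]
Step 3: x=[6.3993] v=[-0.3222]
Step 4: x=[6.2814] v=[-0.3931]
Step 5: x=[6.1506] v=[-0.4361]
Step 6: x=[6.0162] v=[-0.4481]
Step 7: x=[5.8877] v=[-0.4282]
Step 8: x=[5.7743] v=[-0.3779]
Step 9: x=[5.6841] v=[-0.3008]
Step 10: x=[5.6234] v=[-0.2023]
Step 11: x=[5.5966] v=[-0.0894]
Step 12: x=[5.6055] v=[0.0298]
First v>=0 after going negative at step 12, time=3.6000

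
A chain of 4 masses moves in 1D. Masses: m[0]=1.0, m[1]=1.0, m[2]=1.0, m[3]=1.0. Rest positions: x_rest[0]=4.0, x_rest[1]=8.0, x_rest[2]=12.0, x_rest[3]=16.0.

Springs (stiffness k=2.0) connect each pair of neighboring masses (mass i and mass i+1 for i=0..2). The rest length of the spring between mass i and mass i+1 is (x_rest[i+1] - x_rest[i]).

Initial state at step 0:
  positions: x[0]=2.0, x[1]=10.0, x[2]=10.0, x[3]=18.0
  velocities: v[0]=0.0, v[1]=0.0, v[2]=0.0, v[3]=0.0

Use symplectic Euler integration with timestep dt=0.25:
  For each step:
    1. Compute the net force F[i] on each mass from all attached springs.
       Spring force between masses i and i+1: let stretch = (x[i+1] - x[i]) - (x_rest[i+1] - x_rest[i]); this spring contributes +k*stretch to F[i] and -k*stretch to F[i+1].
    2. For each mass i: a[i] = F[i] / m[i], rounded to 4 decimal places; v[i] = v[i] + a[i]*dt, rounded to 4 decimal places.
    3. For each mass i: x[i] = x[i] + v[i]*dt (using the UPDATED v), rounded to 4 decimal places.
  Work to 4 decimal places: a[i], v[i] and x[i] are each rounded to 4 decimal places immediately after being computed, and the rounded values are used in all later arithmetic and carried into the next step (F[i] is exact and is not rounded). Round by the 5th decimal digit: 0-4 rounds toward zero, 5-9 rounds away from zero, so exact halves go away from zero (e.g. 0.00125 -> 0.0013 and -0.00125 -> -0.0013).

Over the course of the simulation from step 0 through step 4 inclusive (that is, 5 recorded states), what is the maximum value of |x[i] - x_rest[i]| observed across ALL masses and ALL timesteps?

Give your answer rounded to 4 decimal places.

Step 0: x=[2.0000 10.0000 10.0000 18.0000] v=[0.0000 0.0000 0.0000 0.0000]
Step 1: x=[2.5000 9.0000 11.0000 17.5000] v=[2.0000 -4.0000 4.0000 -2.0000]
Step 2: x=[3.3125 7.4375 12.5625 16.6875] v=[3.2500 -6.2500 6.2500 -3.2500]
Step 3: x=[4.1406 6.0000 14.0000 15.8594] v=[3.3125 -5.7500 5.7500 -3.3125]
Step 4: x=[4.7012 5.3301 14.6699 15.2989] v=[2.2422 -2.6797 2.6797 -2.2422]
Max displacement = 2.6699

Answer: 2.6699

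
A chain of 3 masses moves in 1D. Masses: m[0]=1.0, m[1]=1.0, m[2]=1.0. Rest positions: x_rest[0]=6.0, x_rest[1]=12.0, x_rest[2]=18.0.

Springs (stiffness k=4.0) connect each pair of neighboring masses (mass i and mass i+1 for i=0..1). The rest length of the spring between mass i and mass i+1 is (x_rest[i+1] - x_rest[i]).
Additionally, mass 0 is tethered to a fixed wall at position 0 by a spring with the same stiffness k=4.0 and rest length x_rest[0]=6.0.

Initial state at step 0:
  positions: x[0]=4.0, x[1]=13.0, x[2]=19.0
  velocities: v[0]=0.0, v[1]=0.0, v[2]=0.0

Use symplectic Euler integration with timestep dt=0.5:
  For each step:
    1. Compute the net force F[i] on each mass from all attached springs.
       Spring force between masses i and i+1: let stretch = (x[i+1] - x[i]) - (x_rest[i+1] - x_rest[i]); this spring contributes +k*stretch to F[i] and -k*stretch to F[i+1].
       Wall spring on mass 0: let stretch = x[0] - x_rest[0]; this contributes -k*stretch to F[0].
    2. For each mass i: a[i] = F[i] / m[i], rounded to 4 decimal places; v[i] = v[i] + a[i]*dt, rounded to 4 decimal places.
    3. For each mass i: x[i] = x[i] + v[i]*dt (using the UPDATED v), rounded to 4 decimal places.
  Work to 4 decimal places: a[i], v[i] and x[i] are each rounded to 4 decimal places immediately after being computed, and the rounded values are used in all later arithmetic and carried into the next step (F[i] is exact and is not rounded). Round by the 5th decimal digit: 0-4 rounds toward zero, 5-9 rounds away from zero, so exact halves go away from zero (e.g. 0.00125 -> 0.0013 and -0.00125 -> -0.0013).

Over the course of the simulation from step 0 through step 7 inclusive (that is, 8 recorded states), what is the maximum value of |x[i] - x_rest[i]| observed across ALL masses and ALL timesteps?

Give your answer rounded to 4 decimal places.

Answer: 3.0000

Derivation:
Step 0: x=[4.0000 13.0000 19.0000] v=[0.0000 0.0000 0.0000]
Step 1: x=[9.0000 10.0000 19.0000] v=[10.0000 -6.0000 0.0000]
Step 2: x=[6.0000 15.0000 16.0000] v=[-6.0000 10.0000 -6.0000]
Step 3: x=[6.0000 12.0000 18.0000] v=[0.0000 -6.0000 4.0000]
Step 4: x=[6.0000 9.0000 20.0000] v=[0.0000 -6.0000 4.0000]
Step 5: x=[3.0000 14.0000 17.0000] v=[-6.0000 10.0000 -6.0000]
Step 6: x=[8.0000 11.0000 17.0000] v=[10.0000 -6.0000 0.0000]
Step 7: x=[8.0000 11.0000 17.0000] v=[0.0000 0.0000 0.0000]
Max displacement = 3.0000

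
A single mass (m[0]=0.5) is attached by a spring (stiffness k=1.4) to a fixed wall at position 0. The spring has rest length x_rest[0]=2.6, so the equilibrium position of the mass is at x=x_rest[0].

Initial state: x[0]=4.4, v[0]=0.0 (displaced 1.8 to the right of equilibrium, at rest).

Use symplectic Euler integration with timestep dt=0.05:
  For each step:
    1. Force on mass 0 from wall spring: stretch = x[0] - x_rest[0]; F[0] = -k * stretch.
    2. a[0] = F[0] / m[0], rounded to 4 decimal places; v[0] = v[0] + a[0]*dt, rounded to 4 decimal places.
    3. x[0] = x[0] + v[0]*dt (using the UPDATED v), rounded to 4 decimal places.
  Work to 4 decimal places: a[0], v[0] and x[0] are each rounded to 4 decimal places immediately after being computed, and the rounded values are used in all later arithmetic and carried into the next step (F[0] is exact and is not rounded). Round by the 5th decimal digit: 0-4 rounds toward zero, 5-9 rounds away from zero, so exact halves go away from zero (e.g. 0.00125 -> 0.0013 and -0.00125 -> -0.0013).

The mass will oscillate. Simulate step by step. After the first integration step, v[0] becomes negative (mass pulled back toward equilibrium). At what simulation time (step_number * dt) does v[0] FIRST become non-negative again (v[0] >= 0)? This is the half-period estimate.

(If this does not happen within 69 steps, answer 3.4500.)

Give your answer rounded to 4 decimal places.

Step 0: x=[4.4000] v=[0.0000]
Step 1: x=[4.3874] v=[-0.2520]
Step 2: x=[4.3623] v=[-0.5022]
Step 3: x=[4.3249] v=[-0.7489]
Step 4: x=[4.2754] v=[-0.9904]
Step 5: x=[4.2142] v=[-1.2250]
Step 6: x=[4.1417] v=[-1.4510]
Step 7: x=[4.0584] v=[-1.6668]
Step 8: x=[3.9649] v=[-1.8710]
Step 9: x=[3.8618] v=[-2.0621]
Step 10: x=[3.7499] v=[-2.2388]
Step 11: x=[3.6299] v=[-2.3998]
Step 12: x=[3.5027] v=[-2.5440]
Step 13: x=[3.3692] v=[-2.6704]
Step 14: x=[3.2303] v=[-2.7781]
Step 15: x=[3.0870] v=[-2.8663]
Step 16: x=[2.9403] v=[-2.9345]
Step 17: x=[2.7912] v=[-2.9821]
Step 18: x=[2.6408] v=[-3.0089]
Step 19: x=[2.4901] v=[-3.0146]
Step 20: x=[2.3401] v=[-2.9992]
Step 21: x=[2.1920] v=[-2.9628]
Step 22: x=[2.0467] v=[-2.9057]
Step 23: x=[1.9053] v=[-2.8282]
Step 24: x=[1.7688] v=[-2.7309]
Step 25: x=[1.6381] v=[-2.6145]
Step 26: x=[1.5141] v=[-2.4798]
Step 27: x=[1.3977] v=[-2.3278]
Step 28: x=[1.2897] v=[-2.1595]
Step 29: x=[1.1909] v=[-1.9761]
Step 30: x=[1.1020] v=[-1.7788]
Step 31: x=[1.0235] v=[-1.5691]
Step 32: x=[0.9561] v=[-1.3484]
Step 33: x=[0.9002] v=[-1.1183]
Step 34: x=[0.8562] v=[-0.8803]
Step 35: x=[0.8244] v=[-0.6362]
Step 36: x=[0.8050] v=[-0.3876]
Step 37: x=[0.7982] v=[-0.1363]
Step 38: x=[0.8040] v=[0.1160]
First v>=0 after going negative at step 38, time=1.9000

Answer: 1.9000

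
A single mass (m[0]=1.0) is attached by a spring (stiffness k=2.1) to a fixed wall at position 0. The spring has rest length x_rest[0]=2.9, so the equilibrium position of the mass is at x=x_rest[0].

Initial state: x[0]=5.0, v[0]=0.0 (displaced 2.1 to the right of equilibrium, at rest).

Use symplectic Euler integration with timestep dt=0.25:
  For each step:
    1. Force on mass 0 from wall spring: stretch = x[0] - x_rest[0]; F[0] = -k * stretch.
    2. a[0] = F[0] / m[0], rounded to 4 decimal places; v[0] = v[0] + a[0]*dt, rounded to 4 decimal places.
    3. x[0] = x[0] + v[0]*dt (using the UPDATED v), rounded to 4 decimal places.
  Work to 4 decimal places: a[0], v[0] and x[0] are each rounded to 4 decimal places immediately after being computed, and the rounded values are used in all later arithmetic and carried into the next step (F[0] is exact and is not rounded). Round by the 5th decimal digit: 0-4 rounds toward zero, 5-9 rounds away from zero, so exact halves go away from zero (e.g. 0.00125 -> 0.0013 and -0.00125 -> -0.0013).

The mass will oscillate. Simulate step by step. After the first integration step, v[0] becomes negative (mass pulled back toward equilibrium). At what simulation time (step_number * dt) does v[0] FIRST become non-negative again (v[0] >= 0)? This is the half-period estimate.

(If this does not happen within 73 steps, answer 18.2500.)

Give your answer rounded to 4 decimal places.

Answer: 2.2500

Derivation:
Step 0: x=[5.0000] v=[0.0000]
Step 1: x=[4.7244] v=[-1.1025]
Step 2: x=[4.2093] v=[-2.0603]
Step 3: x=[3.5224] v=[-2.7477]
Step 4: x=[2.7538] v=[-3.0745]
Step 5: x=[2.0044] v=[-2.9978]
Step 6: x=[1.3725] v=[-2.5276]
Step 7: x=[0.9411] v=[-1.7257]
Step 8: x=[0.7668] v=[-0.6973]
Step 9: x=[0.8725] v=[0.4226]
First v>=0 after going negative at step 9, time=2.2500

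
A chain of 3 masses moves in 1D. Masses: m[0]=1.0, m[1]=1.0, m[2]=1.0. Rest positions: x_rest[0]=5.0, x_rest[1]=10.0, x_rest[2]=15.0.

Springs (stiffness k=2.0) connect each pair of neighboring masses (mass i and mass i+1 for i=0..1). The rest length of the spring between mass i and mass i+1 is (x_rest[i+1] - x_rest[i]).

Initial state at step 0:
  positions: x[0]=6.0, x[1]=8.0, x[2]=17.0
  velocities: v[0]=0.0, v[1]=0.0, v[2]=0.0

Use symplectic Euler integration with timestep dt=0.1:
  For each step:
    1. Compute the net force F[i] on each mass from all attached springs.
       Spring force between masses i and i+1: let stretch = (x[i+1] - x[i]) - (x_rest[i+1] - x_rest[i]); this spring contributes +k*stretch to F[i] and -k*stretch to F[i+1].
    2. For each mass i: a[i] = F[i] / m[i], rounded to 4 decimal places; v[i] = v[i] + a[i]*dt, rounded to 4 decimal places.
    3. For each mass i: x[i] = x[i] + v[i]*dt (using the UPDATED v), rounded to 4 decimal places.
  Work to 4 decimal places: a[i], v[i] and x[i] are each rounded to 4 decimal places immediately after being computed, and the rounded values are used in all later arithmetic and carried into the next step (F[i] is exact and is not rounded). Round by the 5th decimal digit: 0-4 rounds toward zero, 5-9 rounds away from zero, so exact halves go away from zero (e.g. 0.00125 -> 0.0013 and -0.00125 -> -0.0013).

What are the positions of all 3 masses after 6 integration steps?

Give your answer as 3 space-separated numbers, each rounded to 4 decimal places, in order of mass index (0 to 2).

Step 0: x=[6.0000 8.0000 17.0000] v=[0.0000 0.0000 0.0000]
Step 1: x=[5.9400 8.1400 16.9200] v=[-0.6000 1.4000 -0.8000]
Step 2: x=[5.8240 8.4116 16.7644] v=[-1.1600 2.7160 -1.5560]
Step 3: x=[5.6598 8.7985 16.5417] v=[-1.6425 3.8690 -2.2266]
Step 4: x=[5.4583 9.2775 16.2642] v=[-2.0148 4.7899 -2.7752]
Step 5: x=[5.2332 9.8198 15.9470] v=[-2.2510 5.4234 -3.1725]
Step 6: x=[4.9998 10.3930 15.6072] v=[-2.3337 5.7315 -3.3979]

Answer: 4.9998 10.3930 15.6072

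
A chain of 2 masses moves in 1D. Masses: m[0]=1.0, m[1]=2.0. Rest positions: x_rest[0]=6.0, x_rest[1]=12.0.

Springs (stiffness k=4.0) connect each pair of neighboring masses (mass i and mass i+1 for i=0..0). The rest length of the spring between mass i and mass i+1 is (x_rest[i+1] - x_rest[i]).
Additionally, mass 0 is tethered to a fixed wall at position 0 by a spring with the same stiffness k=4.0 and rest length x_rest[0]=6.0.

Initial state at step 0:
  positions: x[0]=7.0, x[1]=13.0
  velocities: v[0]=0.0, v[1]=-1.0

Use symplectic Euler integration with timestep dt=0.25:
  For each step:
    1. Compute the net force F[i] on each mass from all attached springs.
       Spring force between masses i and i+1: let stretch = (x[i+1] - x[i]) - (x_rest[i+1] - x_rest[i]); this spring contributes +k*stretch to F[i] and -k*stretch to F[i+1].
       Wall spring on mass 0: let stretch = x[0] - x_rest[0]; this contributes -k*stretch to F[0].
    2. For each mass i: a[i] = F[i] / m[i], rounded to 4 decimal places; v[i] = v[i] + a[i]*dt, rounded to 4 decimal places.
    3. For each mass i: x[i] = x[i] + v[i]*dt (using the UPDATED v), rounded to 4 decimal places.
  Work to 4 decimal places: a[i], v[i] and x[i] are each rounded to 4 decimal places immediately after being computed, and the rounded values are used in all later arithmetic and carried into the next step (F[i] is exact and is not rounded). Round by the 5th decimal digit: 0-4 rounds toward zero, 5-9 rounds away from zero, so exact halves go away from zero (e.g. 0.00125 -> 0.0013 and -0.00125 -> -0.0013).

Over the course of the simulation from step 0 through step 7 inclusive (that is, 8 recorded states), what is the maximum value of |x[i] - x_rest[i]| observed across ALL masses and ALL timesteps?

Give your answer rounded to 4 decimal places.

Step 0: x=[7.0000 13.0000] v=[0.0000 -1.0000]
Step 1: x=[6.7500 12.7500] v=[-1.0000 -1.0000]
Step 2: x=[6.3125 12.5000] v=[-1.7500 -1.0000]
Step 3: x=[5.8438 12.2266] v=[-1.8750 -1.0938]
Step 4: x=[5.5098 11.9053] v=[-1.3360 -1.2852]
Step 5: x=[5.3972 11.5346] v=[-0.4503 -1.4830]
Step 6: x=[5.4697 11.1467] v=[0.2899 -1.5517]
Step 7: x=[5.5940 10.7992] v=[0.4972 -1.3902]
Max displacement = 1.2008

Answer: 1.2008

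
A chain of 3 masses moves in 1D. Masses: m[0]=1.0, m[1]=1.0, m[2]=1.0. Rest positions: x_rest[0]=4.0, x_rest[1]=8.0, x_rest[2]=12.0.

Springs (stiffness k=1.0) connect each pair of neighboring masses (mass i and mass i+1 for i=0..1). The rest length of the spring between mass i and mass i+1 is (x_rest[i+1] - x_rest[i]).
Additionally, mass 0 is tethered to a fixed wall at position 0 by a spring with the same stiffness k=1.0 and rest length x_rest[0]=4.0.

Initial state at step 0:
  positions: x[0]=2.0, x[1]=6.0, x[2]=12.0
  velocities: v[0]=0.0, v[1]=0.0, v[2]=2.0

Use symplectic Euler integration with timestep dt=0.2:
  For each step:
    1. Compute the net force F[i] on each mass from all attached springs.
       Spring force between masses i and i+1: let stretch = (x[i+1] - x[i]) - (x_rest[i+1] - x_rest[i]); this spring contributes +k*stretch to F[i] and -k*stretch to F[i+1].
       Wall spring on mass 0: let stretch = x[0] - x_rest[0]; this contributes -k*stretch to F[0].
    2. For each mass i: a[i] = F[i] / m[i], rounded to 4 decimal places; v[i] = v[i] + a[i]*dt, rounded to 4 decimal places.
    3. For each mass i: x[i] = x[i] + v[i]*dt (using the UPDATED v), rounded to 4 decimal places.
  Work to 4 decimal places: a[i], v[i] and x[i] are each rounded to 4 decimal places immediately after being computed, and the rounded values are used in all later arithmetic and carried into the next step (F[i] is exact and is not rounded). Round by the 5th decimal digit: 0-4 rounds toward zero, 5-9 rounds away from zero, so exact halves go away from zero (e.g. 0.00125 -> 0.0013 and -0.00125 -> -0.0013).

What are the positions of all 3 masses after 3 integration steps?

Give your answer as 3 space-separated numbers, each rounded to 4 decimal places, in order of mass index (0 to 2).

Answer: 2.4646 6.5107 12.6888

Derivation:
Step 0: x=[2.0000 6.0000 12.0000] v=[0.0000 0.0000 2.0000]
Step 1: x=[2.0800 6.0800 12.3200] v=[0.4000 0.4000 1.6000]
Step 2: x=[2.2368 6.2496 12.5504] v=[0.7840 0.8480 1.1520]
Step 3: x=[2.4646 6.5107 12.6888] v=[1.1392 1.3056 0.6918]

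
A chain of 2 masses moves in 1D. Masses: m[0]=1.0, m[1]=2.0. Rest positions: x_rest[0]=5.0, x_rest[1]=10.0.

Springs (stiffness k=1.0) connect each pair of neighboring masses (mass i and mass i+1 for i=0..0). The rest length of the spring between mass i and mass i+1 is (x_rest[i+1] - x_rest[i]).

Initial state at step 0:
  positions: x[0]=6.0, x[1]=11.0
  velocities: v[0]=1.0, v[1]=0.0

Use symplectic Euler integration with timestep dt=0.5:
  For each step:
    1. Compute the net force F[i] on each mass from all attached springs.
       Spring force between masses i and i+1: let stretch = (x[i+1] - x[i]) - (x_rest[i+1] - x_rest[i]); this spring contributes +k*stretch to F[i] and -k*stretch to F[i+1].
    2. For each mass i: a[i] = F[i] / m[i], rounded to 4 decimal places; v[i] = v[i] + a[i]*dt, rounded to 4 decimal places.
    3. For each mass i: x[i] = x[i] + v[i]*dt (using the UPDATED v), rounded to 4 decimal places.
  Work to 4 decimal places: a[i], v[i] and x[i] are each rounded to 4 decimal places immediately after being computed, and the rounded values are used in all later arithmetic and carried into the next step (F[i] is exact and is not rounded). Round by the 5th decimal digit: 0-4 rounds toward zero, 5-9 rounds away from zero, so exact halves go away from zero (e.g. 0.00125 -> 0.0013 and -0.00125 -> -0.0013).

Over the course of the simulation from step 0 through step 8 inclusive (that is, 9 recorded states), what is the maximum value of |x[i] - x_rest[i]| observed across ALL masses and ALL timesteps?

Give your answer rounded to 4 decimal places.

Answer: 2.6094

Derivation:
Step 0: x=[6.0000 11.0000] v=[1.0000 0.0000]
Step 1: x=[6.5000 11.0000] v=[1.0000 0.0000]
Step 2: x=[6.8750 11.0625] v=[0.7500 0.1250]
Step 3: x=[7.0469 11.2266] v=[0.3438 0.3282]
Step 4: x=[7.0137 11.4933] v=[-0.0664 0.5333]
Step 5: x=[6.8504 11.8250] v=[-0.3266 0.6634]
Step 6: x=[6.6808 12.1599] v=[-0.3393 0.6698]
Step 7: x=[6.6309 12.4349] v=[-0.0998 0.5500]
Step 8: x=[6.7820 12.6094] v=[0.3022 0.3490]
Max displacement = 2.6094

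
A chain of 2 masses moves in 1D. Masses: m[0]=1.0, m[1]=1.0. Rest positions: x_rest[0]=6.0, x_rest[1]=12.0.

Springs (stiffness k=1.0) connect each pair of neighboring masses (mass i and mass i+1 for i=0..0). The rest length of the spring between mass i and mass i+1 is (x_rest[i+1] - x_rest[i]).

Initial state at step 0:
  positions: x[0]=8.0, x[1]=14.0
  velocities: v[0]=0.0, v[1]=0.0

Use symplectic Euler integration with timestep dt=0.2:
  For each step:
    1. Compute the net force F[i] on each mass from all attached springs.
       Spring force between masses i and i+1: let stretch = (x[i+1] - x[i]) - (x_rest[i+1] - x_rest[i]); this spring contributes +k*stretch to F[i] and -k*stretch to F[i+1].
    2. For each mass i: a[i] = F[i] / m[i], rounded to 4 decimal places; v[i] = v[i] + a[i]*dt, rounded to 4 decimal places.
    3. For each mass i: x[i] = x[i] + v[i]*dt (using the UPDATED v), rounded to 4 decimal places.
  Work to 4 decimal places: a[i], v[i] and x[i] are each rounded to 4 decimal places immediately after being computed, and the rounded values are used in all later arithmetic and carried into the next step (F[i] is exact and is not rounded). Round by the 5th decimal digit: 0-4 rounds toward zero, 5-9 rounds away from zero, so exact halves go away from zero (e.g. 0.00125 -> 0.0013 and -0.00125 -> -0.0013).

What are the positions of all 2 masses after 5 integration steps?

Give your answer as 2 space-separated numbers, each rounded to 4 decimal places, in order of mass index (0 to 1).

Step 0: x=[8.0000 14.0000] v=[0.0000 0.0000]
Step 1: x=[8.0000 14.0000] v=[0.0000 0.0000]
Step 2: x=[8.0000 14.0000] v=[0.0000 0.0000]
Step 3: x=[8.0000 14.0000] v=[0.0000 0.0000]
Step 4: x=[8.0000 14.0000] v=[0.0000 0.0000]
Step 5: x=[8.0000 14.0000] v=[0.0000 0.0000]

Answer: 8.0000 14.0000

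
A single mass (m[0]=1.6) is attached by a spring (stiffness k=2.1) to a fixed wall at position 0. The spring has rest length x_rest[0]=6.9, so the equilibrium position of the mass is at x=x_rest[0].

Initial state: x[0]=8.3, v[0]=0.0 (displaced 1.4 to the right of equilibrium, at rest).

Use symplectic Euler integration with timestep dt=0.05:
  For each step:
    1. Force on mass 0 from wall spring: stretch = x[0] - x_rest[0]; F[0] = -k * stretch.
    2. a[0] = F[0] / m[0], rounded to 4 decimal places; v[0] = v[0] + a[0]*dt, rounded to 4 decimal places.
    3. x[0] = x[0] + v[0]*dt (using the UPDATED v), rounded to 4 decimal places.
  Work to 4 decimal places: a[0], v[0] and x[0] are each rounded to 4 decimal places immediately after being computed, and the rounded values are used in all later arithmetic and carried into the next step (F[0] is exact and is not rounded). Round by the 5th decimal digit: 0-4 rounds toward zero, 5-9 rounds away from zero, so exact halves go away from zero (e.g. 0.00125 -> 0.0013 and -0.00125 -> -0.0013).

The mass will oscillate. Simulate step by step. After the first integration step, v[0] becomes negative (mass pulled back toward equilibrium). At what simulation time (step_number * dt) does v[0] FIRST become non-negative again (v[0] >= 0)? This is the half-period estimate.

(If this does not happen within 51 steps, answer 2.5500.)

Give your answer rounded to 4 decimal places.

Step 0: x=[8.3000] v=[0.0000]
Step 1: x=[8.2954] v=[-0.0919]
Step 2: x=[8.2862] v=[-0.1835]
Step 3: x=[8.2725] v=[-0.2745]
Step 4: x=[8.2543] v=[-0.3646]
Step 5: x=[8.2316] v=[-0.4535]
Step 6: x=[8.2046] v=[-0.5409]
Step 7: x=[8.1733] v=[-0.6265]
Step 8: x=[8.1378] v=[-0.7101]
Step 9: x=[8.0982] v=[-0.7913]
Step 10: x=[8.0547] v=[-0.8699]
Step 11: x=[8.0074] v=[-0.9457]
Step 12: x=[7.9565] v=[-1.0184]
Step 13: x=[7.9021] v=[-1.0877]
Step 14: x=[7.8444] v=[-1.1535]
Step 15: x=[7.7836] v=[-1.2155]
Step 16: x=[7.7199] v=[-1.2735]
Step 17: x=[7.6535] v=[-1.3273]
Step 18: x=[7.5847] v=[-1.3768]
Step 19: x=[7.5136] v=[-1.4217]
Step 20: x=[7.4405] v=[-1.4620]
Step 21: x=[7.3656] v=[-1.4975]
Step 22: x=[7.2892] v=[-1.5281]
Step 23: x=[7.2115] v=[-1.5536]
Step 24: x=[7.1328] v=[-1.5740]
Step 25: x=[7.0533] v=[-1.5893]
Step 26: x=[6.9733] v=[-1.5994]
Step 27: x=[6.8931] v=[-1.6042]
Step 28: x=[6.8129] v=[-1.6037]
Step 29: x=[6.7330] v=[-1.5980]
Step 30: x=[6.6537] v=[-1.5870]
Step 31: x=[6.5752] v=[-1.5708]
Step 32: x=[6.4977] v=[-1.5495]
Step 33: x=[6.4215] v=[-1.5231]
Step 34: x=[6.3469] v=[-1.4917]
Step 35: x=[6.2741] v=[-1.4554]
Step 36: x=[6.2034] v=[-1.4143]
Step 37: x=[6.1350] v=[-1.3686]
Step 38: x=[6.0691] v=[-1.3184]
Step 39: x=[6.0059] v=[-1.2639]
Step 40: x=[5.9456] v=[-1.2052]
Step 41: x=[5.8885] v=[-1.1426]
Step 42: x=[5.8347] v=[-1.0762]
Step 43: x=[5.7844] v=[-1.0063]
Step 44: x=[5.7377] v=[-0.9331]
Step 45: x=[5.6949] v=[-0.8568]
Step 46: x=[5.6560] v=[-0.7777]
Step 47: x=[5.6212] v=[-0.6961]
Step 48: x=[5.5906] v=[-0.6122]
Step 49: x=[5.5643] v=[-0.5263]
Step 50: x=[5.5424] v=[-0.4386]
Step 51: x=[5.5249] v=[-0.3495]
v[0] did not become non-negative within 51 steps; using fallback time=2.5500

Answer: 2.5500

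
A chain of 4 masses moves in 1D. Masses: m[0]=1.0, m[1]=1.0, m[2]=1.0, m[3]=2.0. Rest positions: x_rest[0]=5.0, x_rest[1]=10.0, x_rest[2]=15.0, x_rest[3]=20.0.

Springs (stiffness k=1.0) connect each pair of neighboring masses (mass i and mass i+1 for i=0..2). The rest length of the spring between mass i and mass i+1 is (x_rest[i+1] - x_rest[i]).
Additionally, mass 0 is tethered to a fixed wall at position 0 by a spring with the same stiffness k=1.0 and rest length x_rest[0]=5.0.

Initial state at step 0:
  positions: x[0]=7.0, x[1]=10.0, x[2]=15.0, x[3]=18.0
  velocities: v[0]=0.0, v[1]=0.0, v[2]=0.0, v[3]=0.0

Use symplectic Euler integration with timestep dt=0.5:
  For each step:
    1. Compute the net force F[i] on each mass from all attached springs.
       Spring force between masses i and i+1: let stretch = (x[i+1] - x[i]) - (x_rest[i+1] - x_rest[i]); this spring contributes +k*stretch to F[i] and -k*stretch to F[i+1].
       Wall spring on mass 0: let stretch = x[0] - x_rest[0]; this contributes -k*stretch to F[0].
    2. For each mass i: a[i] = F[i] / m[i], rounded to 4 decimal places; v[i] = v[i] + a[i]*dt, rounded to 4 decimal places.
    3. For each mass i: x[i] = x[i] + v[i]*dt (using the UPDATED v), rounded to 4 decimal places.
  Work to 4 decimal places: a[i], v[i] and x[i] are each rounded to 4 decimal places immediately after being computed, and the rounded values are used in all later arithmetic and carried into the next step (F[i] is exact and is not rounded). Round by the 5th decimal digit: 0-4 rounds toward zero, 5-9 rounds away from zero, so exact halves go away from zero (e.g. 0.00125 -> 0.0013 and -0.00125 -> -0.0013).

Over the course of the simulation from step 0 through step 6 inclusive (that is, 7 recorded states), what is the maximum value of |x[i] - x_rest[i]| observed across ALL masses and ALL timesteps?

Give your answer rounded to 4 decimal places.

Answer: 3.0141

Derivation:
Step 0: x=[7.0000 10.0000 15.0000 18.0000] v=[0.0000 0.0000 0.0000 0.0000]
Step 1: x=[6.0000 10.5000 14.5000 18.2500] v=[-2.0000 1.0000 -1.0000 0.5000]
Step 2: x=[4.6250 10.8750 13.9375 18.6563] v=[-2.7500 0.7500 -1.1250 0.8125]
Step 3: x=[3.6563 10.4531 13.7891 19.0977] v=[-1.9375 -0.8438 -0.2969 0.8828]
Step 4: x=[3.4727 9.1660 14.1338 19.5006] v=[-0.3673 -2.5742 0.6894 0.8057]
Step 5: x=[3.8442 7.6975 14.5783 19.8576] v=[0.7430 -2.9370 0.8889 0.7140]
Step 6: x=[4.2180 6.9859 14.6224 20.1797] v=[0.7476 -1.4233 0.0882 0.6442]
Max displacement = 3.0141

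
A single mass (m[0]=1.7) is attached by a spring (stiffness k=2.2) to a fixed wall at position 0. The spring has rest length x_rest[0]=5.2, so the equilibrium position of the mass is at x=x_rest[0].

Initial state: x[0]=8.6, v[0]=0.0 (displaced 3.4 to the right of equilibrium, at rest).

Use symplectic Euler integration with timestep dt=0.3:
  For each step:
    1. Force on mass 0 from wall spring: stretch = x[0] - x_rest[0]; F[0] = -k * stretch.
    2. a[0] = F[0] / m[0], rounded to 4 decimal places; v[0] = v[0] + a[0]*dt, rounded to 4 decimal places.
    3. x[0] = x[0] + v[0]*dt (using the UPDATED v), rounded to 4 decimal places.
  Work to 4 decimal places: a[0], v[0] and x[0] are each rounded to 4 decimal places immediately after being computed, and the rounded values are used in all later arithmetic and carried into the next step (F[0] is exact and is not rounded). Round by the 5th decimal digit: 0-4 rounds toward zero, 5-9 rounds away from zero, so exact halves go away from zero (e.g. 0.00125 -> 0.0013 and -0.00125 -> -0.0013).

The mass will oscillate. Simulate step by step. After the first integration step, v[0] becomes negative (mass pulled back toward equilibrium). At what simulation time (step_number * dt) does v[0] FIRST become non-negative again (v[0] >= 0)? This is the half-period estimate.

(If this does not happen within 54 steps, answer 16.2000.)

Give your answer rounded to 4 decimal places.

Step 0: x=[8.6000] v=[0.0000]
Step 1: x=[8.2040] v=[-1.3200]
Step 2: x=[7.4581] v=[-2.4863]
Step 3: x=[6.4492] v=[-3.3630]
Step 4: x=[5.2948] v=[-3.8480]
Step 5: x=[4.1294] v=[-3.8848]
Step 6: x=[3.0886] v=[-3.4692]
Step 7: x=[2.2938] v=[-2.6495]
Step 8: x=[1.8374] v=[-1.5212]
Step 9: x=[1.7727] v=[-0.2157]
Step 10: x=[2.1072] v=[1.1149]
First v>=0 after going negative at step 10, time=3.0000

Answer: 3.0000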